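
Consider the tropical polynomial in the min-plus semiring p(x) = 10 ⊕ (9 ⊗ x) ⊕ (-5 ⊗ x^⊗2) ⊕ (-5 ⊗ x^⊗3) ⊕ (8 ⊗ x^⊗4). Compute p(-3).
p(-3) = -14

A tropical monomial a ⊗ x^⊗i evaluates to a + i · x. Evaluating each term at x = -3:
  Term 0 contributes 10 + 0 · -3 = 10
  Term 1 contributes 9 + 1 · -3 = 6
  Term 2 contributes -5 + 2 · -3 = -11
  Term 3 contributes -5 + 3 · -3 = -14
  Term 4 contributes 8 + 4 · -3 = -4
p(-3) = ⊕ of these = min[10, 6, -11, -14, -4] = -14.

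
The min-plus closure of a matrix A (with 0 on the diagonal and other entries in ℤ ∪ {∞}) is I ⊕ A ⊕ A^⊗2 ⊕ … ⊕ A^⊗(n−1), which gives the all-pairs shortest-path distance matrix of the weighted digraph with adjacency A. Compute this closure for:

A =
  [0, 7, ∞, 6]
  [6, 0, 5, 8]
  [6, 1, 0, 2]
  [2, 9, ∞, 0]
Closure =
  [0, 7, 12, 6]
  [6, 0, 5, 7]
  [4, 1, 0, 2]
  [2, 9, 14, 0]

This is the Floyd-Warshall all-pairs shortest-path computation. For each intermediate vertex k = 0, 1, …, 3, update dist[i][j] ← min(dist[i][j], dist[i][k] + dist[k][j]). The final matrix gives, for each (i, j), the minimum total weight of any directed path from i to j (possibly empty when i = j).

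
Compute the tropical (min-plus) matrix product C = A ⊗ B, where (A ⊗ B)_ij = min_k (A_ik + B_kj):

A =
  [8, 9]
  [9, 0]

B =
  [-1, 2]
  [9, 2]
A ⊗ B =
  [7, 10]
  [8, 2]

Apply the min-plus product entry-by-entry:
  C[0][0] = min over k of (A[0][0] + B[0][0] = 8 + -1 = 7, A[0][1] + B[1][0] = 9 + 9 = 18) = 7 (attained at k = 0)
  C[0][1] = min over k of (A[0][0] + B[0][1] = 8 + 2 = 10, A[0][1] + B[1][1] = 9 + 2 = 11) = 10 (attained at k = 0)
  C[1][0] = min over k of (A[1][0] + B[0][0] = 9 + -1 = 8, A[1][1] + B[1][0] = 0 + 9 = 9) = 8 (attained at k = 0)
  C[1][1] = min over k of (A[1][0] + B[0][1] = 9 + 2 = 11, A[1][1] + B[1][1] = 0 + 2 = 2) = 2 (attained at k = 1)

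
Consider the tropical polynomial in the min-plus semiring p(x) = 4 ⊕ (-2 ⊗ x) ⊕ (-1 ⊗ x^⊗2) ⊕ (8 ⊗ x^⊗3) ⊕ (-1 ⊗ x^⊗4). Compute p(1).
p(1) = -1

A tropical monomial a ⊗ x^⊗i evaluates to a + i · x. Evaluating each term at x = 1:
  Term 0 contributes 4 + 0 · 1 = 4
  Term 1 contributes -2 + 1 · 1 = -1
  Term 2 contributes -1 + 2 · 1 = 1
  Term 3 contributes 8 + 3 · 1 = 11
  Term 4 contributes -1 + 4 · 1 = 3
p(1) = ⊕ of these = min[4, -1, 1, 11, 3] = -1.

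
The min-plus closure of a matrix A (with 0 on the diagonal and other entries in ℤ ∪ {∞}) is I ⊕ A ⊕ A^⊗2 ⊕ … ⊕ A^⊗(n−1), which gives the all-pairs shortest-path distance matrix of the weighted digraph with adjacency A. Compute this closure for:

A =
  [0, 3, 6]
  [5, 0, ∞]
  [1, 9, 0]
Closure =
  [0, 3, 6]
  [5, 0, 11]
  [1, 4, 0]

This is the Floyd-Warshall all-pairs shortest-path computation. For each intermediate vertex k = 0, 1, …, 2, update dist[i][j] ← min(dist[i][j], dist[i][k] + dist[k][j]). The final matrix gives, for each (i, j), the minimum total weight of any directed path from i to j (possibly empty when i = j).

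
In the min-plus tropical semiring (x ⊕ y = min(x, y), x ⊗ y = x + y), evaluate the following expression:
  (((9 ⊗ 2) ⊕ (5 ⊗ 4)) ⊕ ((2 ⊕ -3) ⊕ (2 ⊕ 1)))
(((9 ⊗ 2) ⊕ (5 ⊗ 4)) ⊕ ((2 ⊕ -3) ⊕ (2 ⊕ 1))) = -3

Expand innermost to outermost. Recall ⊕ takes the minimum of its arguments and ⊗ takes their sum. Working out the expression (((9 ⊗ 2) ⊕ (5 ⊗ 4)) ⊕ ((2 ⊕ -3) ⊕ (2 ⊕ 1))) gives -3.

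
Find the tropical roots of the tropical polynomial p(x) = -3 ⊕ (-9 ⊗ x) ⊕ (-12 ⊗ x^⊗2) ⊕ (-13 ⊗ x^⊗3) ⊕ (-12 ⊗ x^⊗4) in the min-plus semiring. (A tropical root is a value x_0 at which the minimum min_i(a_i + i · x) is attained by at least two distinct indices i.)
Roots: {-1, 1, 3, 6}

Each tropical root is a break point of the lower envelope of the lines y = a_i + i · x (there are 5 lines, with slopes 0, 1, ..., 4). Only the lines that attain the minimum somewhere contribute to roots; other lines are dominated. Here the surviving (envelope) indices are i = 4, i = 3, i = 2, i = 1, i = 0.
Intersections between consecutive envelope lines give the roots: for adjacent envelope indices i < j the intersection is x = (a_i − a_j) / (j − i). Reading off the sorted break points: {-1, 1, 3, 6}.
Verification: at each break x_0, at least two indices attain the minimum of min_i(a_i + i · x_0).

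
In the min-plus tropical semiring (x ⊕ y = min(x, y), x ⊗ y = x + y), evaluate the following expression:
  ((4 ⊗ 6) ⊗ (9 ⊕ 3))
((4 ⊗ 6) ⊗ (9 ⊕ 3)) = 13

Expand innermost to outermost. Recall ⊕ takes the minimum of its arguments and ⊗ takes their sum. Working out the expression ((4 ⊗ 6) ⊗ (9 ⊕ 3)) gives 13.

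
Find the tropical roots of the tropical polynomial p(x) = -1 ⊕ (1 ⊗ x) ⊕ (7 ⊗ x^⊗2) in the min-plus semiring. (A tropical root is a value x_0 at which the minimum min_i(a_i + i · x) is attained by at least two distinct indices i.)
Roots: {-6, -2}

Each tropical root is a break point of the lower envelope of the lines y = a_i + i · x (there are 3 lines, with slopes 0, 1, ..., 2). Only the lines that attain the minimum somewhere contribute to roots; other lines are dominated. Here the surviving (envelope) indices are i = 2, i = 1, i = 0.
Intersections between consecutive envelope lines give the roots: for adjacent envelope indices i < j the intersection is x = (a_i − a_j) / (j − i). Reading off the sorted break points: {-6, -2}.
Verification: at each break x_0, at least two indices attain the minimum of min_i(a_i + i · x_0).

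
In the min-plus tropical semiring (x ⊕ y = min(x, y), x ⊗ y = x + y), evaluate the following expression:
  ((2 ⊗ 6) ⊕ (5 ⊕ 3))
((2 ⊗ 6) ⊕ (5 ⊕ 3)) = 3

Expand innermost to outermost. Recall ⊕ takes the minimum of its arguments and ⊗ takes their sum. Working out the expression ((2 ⊗ 6) ⊕ (5 ⊕ 3)) gives 3.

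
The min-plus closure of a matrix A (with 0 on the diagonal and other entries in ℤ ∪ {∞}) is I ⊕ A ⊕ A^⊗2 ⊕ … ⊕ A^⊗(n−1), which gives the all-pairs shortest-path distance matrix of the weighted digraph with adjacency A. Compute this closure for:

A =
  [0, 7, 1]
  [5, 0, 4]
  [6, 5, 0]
Closure =
  [0, 6, 1]
  [5, 0, 4]
  [6, 5, 0]

This is the Floyd-Warshall all-pairs shortest-path computation. For each intermediate vertex k = 0, 1, …, 2, update dist[i][j] ← min(dist[i][j], dist[i][k] + dist[k][j]). The final matrix gives, for each (i, j), the minimum total weight of any directed path from i to j (possibly empty when i = j).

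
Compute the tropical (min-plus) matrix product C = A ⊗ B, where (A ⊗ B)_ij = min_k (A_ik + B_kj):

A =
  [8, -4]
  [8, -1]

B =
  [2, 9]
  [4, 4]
A ⊗ B =
  [0, 0]
  [3, 3]

Apply the min-plus product entry-by-entry:
  C[0][0] = min over k of (A[0][0] + B[0][0] = 8 + 2 = 10, A[0][1] + B[1][0] = -4 + 4 = 0) = 0 (attained at k = 1)
  C[0][1] = min over k of (A[0][0] + B[0][1] = 8 + 9 = 17, A[0][1] + B[1][1] = -4 + 4 = 0) = 0 (attained at k = 1)
  C[1][0] = min over k of (A[1][0] + B[0][0] = 8 + 2 = 10, A[1][1] + B[1][0] = -1 + 4 = 3) = 3 (attained at k = 1)
  C[1][1] = min over k of (A[1][0] + B[0][1] = 8 + 9 = 17, A[1][1] + B[1][1] = -1 + 4 = 3) = 3 (attained at k = 1)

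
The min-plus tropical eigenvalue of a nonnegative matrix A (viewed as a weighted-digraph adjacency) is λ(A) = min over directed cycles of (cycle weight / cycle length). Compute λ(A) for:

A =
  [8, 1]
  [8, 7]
λ(A) = 9/2

Enumerate directed cycles and compute their means (weight / length). Sample:
  cycle 0 → 0: weight = 8, length = 1, mean = 8/1 ≈ 8.000
  cycle 1 → 1: weight = 7, length = 1, mean = 7/1 ≈ 7.000
  cycle 0 → 1 → 0: weight = 9, length = 2, mean = 9/2 ≈ 4.500
  cycle 1 → 0 → 1: weight = 9, length = 2, mean = 9/2 ≈ 4.500
Minimum mean = 4.500, attained e.g. along the cycle 0 → 1 → 0 with weight 9 and length 2. So λ(A) = 9/2 = 9/2.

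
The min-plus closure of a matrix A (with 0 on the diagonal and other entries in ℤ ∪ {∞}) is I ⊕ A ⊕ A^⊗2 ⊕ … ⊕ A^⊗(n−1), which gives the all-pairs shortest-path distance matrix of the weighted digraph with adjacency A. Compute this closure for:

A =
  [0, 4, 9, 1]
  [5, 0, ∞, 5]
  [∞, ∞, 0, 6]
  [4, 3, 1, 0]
Closure =
  [0, 4, 2, 1]
  [5, 0, 6, 5]
  [10, 9, 0, 6]
  [4, 3, 1, 0]

This is the Floyd-Warshall all-pairs shortest-path computation. For each intermediate vertex k = 0, 1, …, 3, update dist[i][j] ← min(dist[i][j], dist[i][k] + dist[k][j]). The final matrix gives, for each (i, j), the minimum total weight of any directed path from i to j (possibly empty when i = j).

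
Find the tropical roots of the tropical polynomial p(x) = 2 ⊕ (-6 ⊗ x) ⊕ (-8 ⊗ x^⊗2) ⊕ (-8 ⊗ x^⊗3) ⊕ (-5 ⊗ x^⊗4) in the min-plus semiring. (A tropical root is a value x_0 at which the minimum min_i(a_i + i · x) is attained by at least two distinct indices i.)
Roots: {-3, 0, 2, 8}

Each tropical root is a break point of the lower envelope of the lines y = a_i + i · x (there are 5 lines, with slopes 0, 1, ..., 4). Only the lines that attain the minimum somewhere contribute to roots; other lines are dominated. Here the surviving (envelope) indices are i = 4, i = 3, i = 2, i = 1, i = 0.
Intersections between consecutive envelope lines give the roots: for adjacent envelope indices i < j the intersection is x = (a_i − a_j) / (j − i). Reading off the sorted break points: {-3, 0, 2, 8}.
Verification: at each break x_0, at least two indices attain the minimum of min_i(a_i + i · x_0).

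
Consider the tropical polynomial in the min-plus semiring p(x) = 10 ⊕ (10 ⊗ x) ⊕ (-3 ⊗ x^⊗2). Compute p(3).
p(3) = 3

A tropical monomial a ⊗ x^⊗i evaluates to a + i · x. Evaluating each term at x = 3:
  Term 0 contributes 10 + 0 · 3 = 10
  Term 1 contributes 10 + 1 · 3 = 13
  Term 2 contributes -3 + 2 · 3 = 3
p(3) = ⊕ of these = min[10, 13, 3] = 3.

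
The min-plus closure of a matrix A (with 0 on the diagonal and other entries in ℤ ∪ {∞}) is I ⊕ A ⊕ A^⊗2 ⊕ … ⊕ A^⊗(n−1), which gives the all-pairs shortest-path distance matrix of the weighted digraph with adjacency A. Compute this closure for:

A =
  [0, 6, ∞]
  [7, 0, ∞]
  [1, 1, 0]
Closure =
  [0, 6, ∞]
  [7, 0, ∞]
  [1, 1, 0]

This is the Floyd-Warshall all-pairs shortest-path computation. For each intermediate vertex k = 0, 1, …, 2, update dist[i][j] ← min(dist[i][j], dist[i][k] + dist[k][j]). The final matrix gives, for each (i, j), the minimum total weight of any directed path from i to j (possibly empty when i = j).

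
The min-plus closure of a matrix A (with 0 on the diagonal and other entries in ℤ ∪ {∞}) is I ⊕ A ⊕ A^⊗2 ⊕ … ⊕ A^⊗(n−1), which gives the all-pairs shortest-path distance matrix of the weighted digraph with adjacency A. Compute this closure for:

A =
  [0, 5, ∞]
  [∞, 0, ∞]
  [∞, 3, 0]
Closure =
  [0, 5, ∞]
  [∞, 0, ∞]
  [∞, 3, 0]

This is the Floyd-Warshall all-pairs shortest-path computation. For each intermediate vertex k = 0, 1, …, 2, update dist[i][j] ← min(dist[i][j], dist[i][k] + dist[k][j]). The final matrix gives, for each (i, j), the minimum total weight of any directed path from i to j (possibly empty when i = j).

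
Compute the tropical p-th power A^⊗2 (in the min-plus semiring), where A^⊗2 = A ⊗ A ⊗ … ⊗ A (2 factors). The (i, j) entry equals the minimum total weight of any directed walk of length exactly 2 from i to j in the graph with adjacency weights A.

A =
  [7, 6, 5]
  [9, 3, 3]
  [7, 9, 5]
A^⊗2 =
  [12, 9, 9]
  [10, 6, 6]
  [12, 12, 10]

Each entry (A^⊗2)_ij equals the minimum over all length-2 walks i = v_0 → v_1 → … → v_2 = j of Σ_t A[v_t][v_{t+1}]. For example, for (i, j) = (0, 2) we minimise over 3 possible intermediate vertex sequences; the minimum is 9, attained along the walk 0 → 1 → 2.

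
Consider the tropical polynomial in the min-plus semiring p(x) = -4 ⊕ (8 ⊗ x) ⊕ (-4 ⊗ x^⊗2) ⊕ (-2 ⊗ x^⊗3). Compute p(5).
p(5) = -4

A tropical monomial a ⊗ x^⊗i evaluates to a + i · x. Evaluating each term at x = 5:
  Term 0 contributes -4 + 0 · 5 = -4
  Term 1 contributes 8 + 1 · 5 = 13
  Term 2 contributes -4 + 2 · 5 = 6
  Term 3 contributes -2 + 3 · 5 = 13
p(5) = ⊕ of these = min[-4, 13, 6, 13] = -4.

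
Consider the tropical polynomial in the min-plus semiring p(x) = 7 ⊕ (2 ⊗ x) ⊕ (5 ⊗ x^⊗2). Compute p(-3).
p(-3) = -1

A tropical monomial a ⊗ x^⊗i evaluates to a + i · x. Evaluating each term at x = -3:
  Term 0 contributes 7 + 0 · -3 = 7
  Term 1 contributes 2 + 1 · -3 = -1
  Term 2 contributes 5 + 2 · -3 = -1
p(-3) = ⊕ of these = min[7, -1, -1] = -1.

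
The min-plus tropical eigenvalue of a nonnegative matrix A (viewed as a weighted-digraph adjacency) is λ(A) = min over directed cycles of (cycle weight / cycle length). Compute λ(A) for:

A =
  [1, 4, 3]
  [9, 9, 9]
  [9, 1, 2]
λ(A) = 1

Enumerate directed cycles and compute their means (weight / length). Sample:
  cycle 0 → 0: weight = 1, length = 1, mean = 1/1 ≈ 1.000
  cycle 1 → 1: weight = 9, length = 1, mean = 9/1 ≈ 9.000
  cycle 2 → 2: weight = 2, length = 1, mean = 2/1 ≈ 2.000
  cycle 0 → 1 → 0: weight = 13, length = 2, mean = 13/2 ≈ 6.500
  cycle 0 → 2 → 0: weight = 12, length = 2, mean = 12/2 ≈ 6.000
  cycle 1 → 0 → 1: weight = 13, length = 2, mean = 13/2 ≈ 6.500
Minimum mean = 1.000, attained e.g. along the cycle 0 → 0 with weight 1 and length 1. So λ(A) = 1/1 = 1.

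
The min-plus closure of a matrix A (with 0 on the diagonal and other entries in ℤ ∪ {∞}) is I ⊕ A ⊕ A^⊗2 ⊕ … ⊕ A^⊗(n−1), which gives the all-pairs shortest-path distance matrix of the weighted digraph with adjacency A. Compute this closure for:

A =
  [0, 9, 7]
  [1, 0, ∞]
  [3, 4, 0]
Closure =
  [0, 9, 7]
  [1, 0, 8]
  [3, 4, 0]

This is the Floyd-Warshall all-pairs shortest-path computation. For each intermediate vertex k = 0, 1, …, 2, update dist[i][j] ← min(dist[i][j], dist[i][k] + dist[k][j]). The final matrix gives, for each (i, j), the minimum total weight of any directed path from i to j (possibly empty when i = j).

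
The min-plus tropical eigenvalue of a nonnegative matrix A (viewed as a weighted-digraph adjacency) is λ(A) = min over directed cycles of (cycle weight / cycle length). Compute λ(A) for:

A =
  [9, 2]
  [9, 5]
λ(A) = 5

Enumerate directed cycles and compute their means (weight / length). Sample:
  cycle 0 → 0: weight = 9, length = 1, mean = 9/1 ≈ 9.000
  cycle 1 → 1: weight = 5, length = 1, mean = 5/1 ≈ 5.000
  cycle 0 → 1 → 0: weight = 11, length = 2, mean = 11/2 ≈ 5.500
  cycle 1 → 0 → 1: weight = 11, length = 2, mean = 11/2 ≈ 5.500
Minimum mean = 5.000, attained e.g. along the cycle 1 → 1 with weight 5 and length 1. So λ(A) = 5/1 = 5.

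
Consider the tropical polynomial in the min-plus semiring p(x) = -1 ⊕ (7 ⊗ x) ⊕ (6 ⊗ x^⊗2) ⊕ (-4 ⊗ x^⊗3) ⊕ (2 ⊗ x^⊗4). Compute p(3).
p(3) = -1

A tropical monomial a ⊗ x^⊗i evaluates to a + i · x. Evaluating each term at x = 3:
  Term 0 contributes -1 + 0 · 3 = -1
  Term 1 contributes 7 + 1 · 3 = 10
  Term 2 contributes 6 + 2 · 3 = 12
  Term 3 contributes -4 + 3 · 3 = 5
  Term 4 contributes 2 + 4 · 3 = 14
p(3) = ⊕ of these = min[-1, 10, 12, 5, 14] = -1.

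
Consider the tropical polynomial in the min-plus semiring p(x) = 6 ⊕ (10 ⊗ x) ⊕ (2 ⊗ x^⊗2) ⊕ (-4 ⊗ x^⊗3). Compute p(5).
p(5) = 6

A tropical monomial a ⊗ x^⊗i evaluates to a + i · x. Evaluating each term at x = 5:
  Term 0 contributes 6 + 0 · 5 = 6
  Term 1 contributes 10 + 1 · 5 = 15
  Term 2 contributes 2 + 2 · 5 = 12
  Term 3 contributes -4 + 3 · 5 = 11
p(5) = ⊕ of these = min[6, 15, 12, 11] = 6.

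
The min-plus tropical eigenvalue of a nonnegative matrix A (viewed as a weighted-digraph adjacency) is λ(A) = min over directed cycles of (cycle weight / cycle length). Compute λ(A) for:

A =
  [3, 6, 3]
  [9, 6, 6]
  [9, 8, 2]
λ(A) = 2

Enumerate directed cycles and compute their means (weight / length). Sample:
  cycle 0 → 0: weight = 3, length = 1, mean = 3/1 ≈ 3.000
  cycle 1 → 1: weight = 6, length = 1, mean = 6/1 ≈ 6.000
  cycle 2 → 2: weight = 2, length = 1, mean = 2/1 ≈ 2.000
  cycle 0 → 1 → 0: weight = 15, length = 2, mean = 15/2 ≈ 7.500
  cycle 0 → 2 → 0: weight = 12, length = 2, mean = 12/2 ≈ 6.000
  cycle 1 → 0 → 1: weight = 15, length = 2, mean = 15/2 ≈ 7.500
Minimum mean = 2.000, attained e.g. along the cycle 2 → 2 with weight 2 and length 1. So λ(A) = 2/1 = 2.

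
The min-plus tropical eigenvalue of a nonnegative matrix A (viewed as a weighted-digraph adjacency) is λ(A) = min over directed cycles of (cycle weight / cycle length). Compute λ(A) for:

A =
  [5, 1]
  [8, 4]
λ(A) = 4

Enumerate directed cycles and compute their means (weight / length). Sample:
  cycle 0 → 0: weight = 5, length = 1, mean = 5/1 ≈ 5.000
  cycle 1 → 1: weight = 4, length = 1, mean = 4/1 ≈ 4.000
  cycle 0 → 1 → 0: weight = 9, length = 2, mean = 9/2 ≈ 4.500
  cycle 1 → 0 → 1: weight = 9, length = 2, mean = 9/2 ≈ 4.500
Minimum mean = 4.000, attained e.g. along the cycle 1 → 1 with weight 4 and length 1. So λ(A) = 4/1 = 4.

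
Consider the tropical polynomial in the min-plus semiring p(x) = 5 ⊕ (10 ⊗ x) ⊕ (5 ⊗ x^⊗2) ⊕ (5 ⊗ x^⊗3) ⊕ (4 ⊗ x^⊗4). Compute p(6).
p(6) = 5

A tropical monomial a ⊗ x^⊗i evaluates to a + i · x. Evaluating each term at x = 6:
  Term 0 contributes 5 + 0 · 6 = 5
  Term 1 contributes 10 + 1 · 6 = 16
  Term 2 contributes 5 + 2 · 6 = 17
  Term 3 contributes 5 + 3 · 6 = 23
  Term 4 contributes 4 + 4 · 6 = 28
p(6) = ⊕ of these = min[5, 16, 17, 23, 28] = 5.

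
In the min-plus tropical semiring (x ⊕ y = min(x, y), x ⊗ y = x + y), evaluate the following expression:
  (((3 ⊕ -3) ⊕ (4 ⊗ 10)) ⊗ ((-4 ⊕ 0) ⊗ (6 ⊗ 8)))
(((3 ⊕ -3) ⊕ (4 ⊗ 10)) ⊗ ((-4 ⊕ 0) ⊗ (6 ⊗ 8))) = 7

Expand innermost to outermost. Recall ⊕ takes the minimum of its arguments and ⊗ takes their sum. Working out the expression (((3 ⊕ -3) ⊕ (4 ⊗ 10)) ⊗ ((-4 ⊕ 0) ⊗ (6 ⊗ 8))) gives 7.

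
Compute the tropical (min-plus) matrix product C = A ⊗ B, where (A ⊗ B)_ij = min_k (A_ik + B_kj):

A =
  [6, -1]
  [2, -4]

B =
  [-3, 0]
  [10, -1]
A ⊗ B =
  [3, -2]
  [-1, -5]

Apply the min-plus product entry-by-entry:
  C[0][0] = min over k of (A[0][0] + B[0][0] = 6 + -3 = 3, A[0][1] + B[1][0] = -1 + 10 = 9) = 3 (attained at k = 0)
  C[0][1] = min over k of (A[0][0] + B[0][1] = 6 + 0 = 6, A[0][1] + B[1][1] = -1 + -1 = -2) = -2 (attained at k = 1)
  C[1][0] = min over k of (A[1][0] + B[0][0] = 2 + -3 = -1, A[1][1] + B[1][0] = -4 + 10 = 6) = -1 (attained at k = 0)
  C[1][1] = min over k of (A[1][0] + B[0][1] = 2 + 0 = 2, A[1][1] + B[1][1] = -4 + -1 = -5) = -5 (attained at k = 1)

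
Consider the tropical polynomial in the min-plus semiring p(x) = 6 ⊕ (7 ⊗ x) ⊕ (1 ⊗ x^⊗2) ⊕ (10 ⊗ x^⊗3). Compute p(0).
p(0) = 1

A tropical monomial a ⊗ x^⊗i evaluates to a + i · x. Evaluating each term at x = 0:
  Term 0 contributes 6 + 0 · 0 = 6
  Term 1 contributes 7 + 1 · 0 = 7
  Term 2 contributes 1 + 2 · 0 = 1
  Term 3 contributes 10 + 3 · 0 = 10
p(0) = ⊕ of these = min[6, 7, 1, 10] = 1.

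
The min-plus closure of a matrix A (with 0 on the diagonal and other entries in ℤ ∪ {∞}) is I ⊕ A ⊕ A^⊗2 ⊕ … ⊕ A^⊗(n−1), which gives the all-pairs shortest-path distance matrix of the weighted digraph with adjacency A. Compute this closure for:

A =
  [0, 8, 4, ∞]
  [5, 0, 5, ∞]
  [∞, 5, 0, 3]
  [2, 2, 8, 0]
Closure =
  [0, 8, 4, 7]
  [5, 0, 5, 8]
  [5, 5, 0, 3]
  [2, 2, 6, 0]

This is the Floyd-Warshall all-pairs shortest-path computation. For each intermediate vertex k = 0, 1, …, 3, update dist[i][j] ← min(dist[i][j], dist[i][k] + dist[k][j]). The final matrix gives, for each (i, j), the minimum total weight of any directed path from i to j (possibly empty when i = j).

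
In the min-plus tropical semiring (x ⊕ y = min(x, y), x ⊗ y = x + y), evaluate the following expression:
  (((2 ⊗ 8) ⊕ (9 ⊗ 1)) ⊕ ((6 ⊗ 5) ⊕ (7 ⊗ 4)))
(((2 ⊗ 8) ⊕ (9 ⊗ 1)) ⊕ ((6 ⊗ 5) ⊕ (7 ⊗ 4))) = 10

Expand innermost to outermost. Recall ⊕ takes the minimum of its arguments and ⊗ takes their sum. Working out the expression (((2 ⊗ 8) ⊕ (9 ⊗ 1)) ⊕ ((6 ⊗ 5) ⊕ (7 ⊗ 4))) gives 10.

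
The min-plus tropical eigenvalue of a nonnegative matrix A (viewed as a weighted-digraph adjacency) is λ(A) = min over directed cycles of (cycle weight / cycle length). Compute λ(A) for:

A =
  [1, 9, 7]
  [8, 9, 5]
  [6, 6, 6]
λ(A) = 1

Enumerate directed cycles and compute their means (weight / length). Sample:
  cycle 0 → 0: weight = 1, length = 1, mean = 1/1 ≈ 1.000
  cycle 1 → 1: weight = 9, length = 1, mean = 9/1 ≈ 9.000
  cycle 2 → 2: weight = 6, length = 1, mean = 6/1 ≈ 6.000
  cycle 0 → 1 → 0: weight = 17, length = 2, mean = 17/2 ≈ 8.500
  cycle 0 → 2 → 0: weight = 13, length = 2, mean = 13/2 ≈ 6.500
  cycle 1 → 0 → 1: weight = 17, length = 2, mean = 17/2 ≈ 8.500
Minimum mean = 1.000, attained e.g. along the cycle 0 → 0 with weight 1 and length 1. So λ(A) = 1/1 = 1.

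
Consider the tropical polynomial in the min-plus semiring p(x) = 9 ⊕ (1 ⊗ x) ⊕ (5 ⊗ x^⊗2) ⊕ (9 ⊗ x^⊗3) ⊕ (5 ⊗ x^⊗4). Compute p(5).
p(5) = 6

A tropical monomial a ⊗ x^⊗i evaluates to a + i · x. Evaluating each term at x = 5:
  Term 0 contributes 9 + 0 · 5 = 9
  Term 1 contributes 1 + 1 · 5 = 6
  Term 2 contributes 5 + 2 · 5 = 15
  Term 3 contributes 9 + 3 · 5 = 24
  Term 4 contributes 5 + 4 · 5 = 25
p(5) = ⊕ of these = min[9, 6, 15, 24, 25] = 6.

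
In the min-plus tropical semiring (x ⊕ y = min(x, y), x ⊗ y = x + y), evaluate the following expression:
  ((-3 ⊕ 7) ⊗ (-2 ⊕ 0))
((-3 ⊕ 7) ⊗ (-2 ⊕ 0)) = -5

Expand innermost to outermost. Recall ⊕ takes the minimum of its arguments and ⊗ takes their sum. Working out the expression ((-3 ⊕ 7) ⊗ (-2 ⊕ 0)) gives -5.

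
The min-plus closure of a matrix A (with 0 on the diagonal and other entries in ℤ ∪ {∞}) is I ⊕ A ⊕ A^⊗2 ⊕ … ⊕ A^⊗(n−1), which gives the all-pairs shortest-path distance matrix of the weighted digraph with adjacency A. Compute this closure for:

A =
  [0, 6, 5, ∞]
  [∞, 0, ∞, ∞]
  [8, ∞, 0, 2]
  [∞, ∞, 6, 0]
Closure =
  [0, 6, 5, 7]
  [∞, 0, ∞, ∞]
  [8, 14, 0, 2]
  [14, 20, 6, 0]

This is the Floyd-Warshall all-pairs shortest-path computation. For each intermediate vertex k = 0, 1, …, 3, update dist[i][j] ← min(dist[i][j], dist[i][k] + dist[k][j]). The final matrix gives, for each (i, j), the minimum total weight of any directed path from i to j (possibly empty when i = j).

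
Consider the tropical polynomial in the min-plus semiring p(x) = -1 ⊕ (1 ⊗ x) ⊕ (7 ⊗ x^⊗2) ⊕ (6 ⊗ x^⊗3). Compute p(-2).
p(-2) = -1

A tropical monomial a ⊗ x^⊗i evaluates to a + i · x. Evaluating each term at x = -2:
  Term 0 contributes -1 + 0 · -2 = -1
  Term 1 contributes 1 + 1 · -2 = -1
  Term 2 contributes 7 + 2 · -2 = 3
  Term 3 contributes 6 + 3 · -2 = 0
p(-2) = ⊕ of these = min[-1, -1, 3, 0] = -1.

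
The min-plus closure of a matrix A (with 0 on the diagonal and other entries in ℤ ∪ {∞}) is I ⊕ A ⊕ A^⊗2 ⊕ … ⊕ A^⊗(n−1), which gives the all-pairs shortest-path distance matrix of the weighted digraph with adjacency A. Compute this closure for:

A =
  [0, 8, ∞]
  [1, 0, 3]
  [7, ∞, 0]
Closure =
  [0, 8, 11]
  [1, 0, 3]
  [7, 15, 0]

This is the Floyd-Warshall all-pairs shortest-path computation. For each intermediate vertex k = 0, 1, …, 2, update dist[i][j] ← min(dist[i][j], dist[i][k] + dist[k][j]). The final matrix gives, for each (i, j), the minimum total weight of any directed path from i to j (possibly empty when i = j).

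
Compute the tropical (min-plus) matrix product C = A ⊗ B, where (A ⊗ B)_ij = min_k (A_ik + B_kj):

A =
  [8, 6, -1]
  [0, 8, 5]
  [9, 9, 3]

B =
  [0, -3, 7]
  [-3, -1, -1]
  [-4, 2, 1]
A ⊗ B =
  [-5, 1, 0]
  [0, -3, 6]
  [-1, 5, 4]

Apply the min-plus product entry-by-entry:
  C[0][0] = min over k of (A[0][0] + B[0][0] = 8 + 0 = 8, A[0][1] + B[1][0] = 6 + -3 = 3, A[0][2] + B[2][0] = -1 + -4 = -5) = -5 (attained at k = 2)
  C[0][1] = min over k of (A[0][0] + B[0][1] = 8 + -3 = 5, A[0][1] + B[1][1] = 6 + -1 = 5, A[0][2] + B[2][1] = -1 + 2 = 1) = 1 (attained at k = 2)
  C[0][2] = min over k of (A[0][0] + B[0][2] = 8 + 7 = 15, A[0][1] + B[1][2] = 6 + -1 = 5, A[0][2] + B[2][2] = -1 + 1 = 0) = 0 (attained at k = 2)
  C[1][0] = min over k of (A[1][0] + B[0][0] = 0 + 0 = 0, A[1][1] + B[1][0] = 8 + -3 = 5, A[1][2] + B[2][0] = 5 + -4 = 1) = 0 (attained at k = 0)
  C[1][1] = min over k of (A[1][0] + B[0][1] = 0 + -3 = -3, A[1][1] + B[1][1] = 8 + -1 = 7, A[1][2] + B[2][1] = 5 + 2 = 7) = -3 (attained at k = 0)
  C[1][2] = min over k of (A[1][0] + B[0][2] = 0 + 7 = 7, A[1][1] + B[1][2] = 8 + -1 = 7, A[1][2] + B[2][2] = 5 + 1 = 6) = 6 (attained at k = 2)
  C[2][0] = min over k of (A[2][0] + B[0][0] = 9 + 0 = 9, A[2][1] + B[1][0] = 9 + -3 = 6, A[2][2] + B[2][0] = 3 + -4 = -1) = -1 (attained at k = 2)
  C[2][1] = min over k of (A[2][0] + B[0][1] = 9 + -3 = 6, A[2][1] + B[1][1] = 9 + -1 = 8, A[2][2] + B[2][1] = 3 + 2 = 5) = 5 (attained at k = 2)
  C[2][2] = min over k of (A[2][0] + B[0][2] = 9 + 7 = 16, A[2][1] + B[1][2] = 9 + -1 = 8, A[2][2] + B[2][2] = 3 + 1 = 4) = 4 (attained at k = 2)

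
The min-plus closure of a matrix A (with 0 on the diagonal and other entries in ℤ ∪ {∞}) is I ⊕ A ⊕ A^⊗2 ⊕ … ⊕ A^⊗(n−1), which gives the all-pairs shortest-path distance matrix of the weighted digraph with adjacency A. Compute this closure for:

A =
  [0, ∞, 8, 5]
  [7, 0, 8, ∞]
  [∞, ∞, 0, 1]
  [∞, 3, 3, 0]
Closure =
  [0, 8, 8, 5]
  [7, 0, 8, 9]
  [11, 4, 0, 1]
  [10, 3, 3, 0]

This is the Floyd-Warshall all-pairs shortest-path computation. For each intermediate vertex k = 0, 1, …, 3, update dist[i][j] ← min(dist[i][j], dist[i][k] + dist[k][j]). The final matrix gives, for each (i, j), the minimum total weight of any directed path from i to j (possibly empty when i = j).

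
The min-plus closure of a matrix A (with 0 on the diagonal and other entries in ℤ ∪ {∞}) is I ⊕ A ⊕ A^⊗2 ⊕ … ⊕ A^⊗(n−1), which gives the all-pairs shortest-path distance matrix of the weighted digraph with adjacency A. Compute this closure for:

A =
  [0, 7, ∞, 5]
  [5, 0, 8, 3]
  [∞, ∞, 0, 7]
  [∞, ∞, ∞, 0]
Closure =
  [0, 7, 15, 5]
  [5, 0, 8, 3]
  [∞, ∞, 0, 7]
  [∞, ∞, ∞, 0]

This is the Floyd-Warshall all-pairs shortest-path computation. For each intermediate vertex k = 0, 1, …, 3, update dist[i][j] ← min(dist[i][j], dist[i][k] + dist[k][j]). The final matrix gives, for each (i, j), the minimum total weight of any directed path from i to j (possibly empty when i = j).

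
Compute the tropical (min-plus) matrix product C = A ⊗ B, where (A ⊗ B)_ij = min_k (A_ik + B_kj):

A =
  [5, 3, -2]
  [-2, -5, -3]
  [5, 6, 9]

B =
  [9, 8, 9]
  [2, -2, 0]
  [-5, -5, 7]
A ⊗ B =
  [-7, -7, 3]
  [-8, -8, -5]
  [4, 4, 6]

Apply the min-plus product entry-by-entry:
  C[0][0] = min over k of (A[0][0] + B[0][0] = 5 + 9 = 14, A[0][1] + B[1][0] = 3 + 2 = 5, A[0][2] + B[2][0] = -2 + -5 = -7) = -7 (attained at k = 2)
  C[0][1] = min over k of (A[0][0] + B[0][1] = 5 + 8 = 13, A[0][1] + B[1][1] = 3 + -2 = 1, A[0][2] + B[2][1] = -2 + -5 = -7) = -7 (attained at k = 2)
  C[0][2] = min over k of (A[0][0] + B[0][2] = 5 + 9 = 14, A[0][1] + B[1][2] = 3 + 0 = 3, A[0][2] + B[2][2] = -2 + 7 = 5) = 3 (attained at k = 1)
  C[1][0] = min over k of (A[1][0] + B[0][0] = -2 + 9 = 7, A[1][1] + B[1][0] = -5 + 2 = -3, A[1][2] + B[2][0] = -3 + -5 = -8) = -8 (attained at k = 2)
  C[1][1] = min over k of (A[1][0] + B[0][1] = -2 + 8 = 6, A[1][1] + B[1][1] = -5 + -2 = -7, A[1][2] + B[2][1] = -3 + -5 = -8) = -8 (attained at k = 2)
  C[1][2] = min over k of (A[1][0] + B[0][2] = -2 + 9 = 7, A[1][1] + B[1][2] = -5 + 0 = -5, A[1][2] + B[2][2] = -3 + 7 = 4) = -5 (attained at k = 1)
  C[2][0] = min over k of (A[2][0] + B[0][0] = 5 + 9 = 14, A[2][1] + B[1][0] = 6 + 2 = 8, A[2][2] + B[2][0] = 9 + -5 = 4) = 4 (attained at k = 2)
  C[2][1] = min over k of (A[2][0] + B[0][1] = 5 + 8 = 13, A[2][1] + B[1][1] = 6 + -2 = 4, A[2][2] + B[2][1] = 9 + -5 = 4) = 4 (attained at k = 1)
  C[2][2] = min over k of (A[2][0] + B[0][2] = 5 + 9 = 14, A[2][1] + B[1][2] = 6 + 0 = 6, A[2][2] + B[2][2] = 9 + 7 = 16) = 6 (attained at k = 1)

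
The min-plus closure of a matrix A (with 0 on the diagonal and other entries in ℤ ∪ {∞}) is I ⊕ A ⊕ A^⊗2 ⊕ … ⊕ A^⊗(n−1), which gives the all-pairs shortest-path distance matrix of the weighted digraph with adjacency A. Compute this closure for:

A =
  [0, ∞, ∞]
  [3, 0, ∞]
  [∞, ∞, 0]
Closure =
  [0, ∞, ∞]
  [3, 0, ∞]
  [∞, ∞, 0]

This is the Floyd-Warshall all-pairs shortest-path computation. For each intermediate vertex k = 0, 1, …, 2, update dist[i][j] ← min(dist[i][j], dist[i][k] + dist[k][j]). The final matrix gives, for each (i, j), the minimum total weight of any directed path from i to j (possibly empty when i = j).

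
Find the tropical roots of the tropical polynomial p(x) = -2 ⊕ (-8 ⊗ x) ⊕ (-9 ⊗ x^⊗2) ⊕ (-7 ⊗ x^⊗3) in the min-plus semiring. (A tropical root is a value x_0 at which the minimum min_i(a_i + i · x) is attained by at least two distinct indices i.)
Roots: {-2, 1, 6}

Each tropical root is a break point of the lower envelope of the lines y = a_i + i · x (there are 4 lines, with slopes 0, 1, ..., 3). Only the lines that attain the minimum somewhere contribute to roots; other lines are dominated. Here the surviving (envelope) indices are i = 3, i = 2, i = 1, i = 0.
Intersections between consecutive envelope lines give the roots: for adjacent envelope indices i < j the intersection is x = (a_i − a_j) / (j − i). Reading off the sorted break points: {-2, 1, 6}.
Verification: at each break x_0, at least two indices attain the minimum of min_i(a_i + i · x_0).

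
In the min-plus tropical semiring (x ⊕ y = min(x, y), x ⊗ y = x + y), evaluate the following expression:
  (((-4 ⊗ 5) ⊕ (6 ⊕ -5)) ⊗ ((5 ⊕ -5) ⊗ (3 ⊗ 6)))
(((-4 ⊗ 5) ⊕ (6 ⊕ -5)) ⊗ ((5 ⊕ -5) ⊗ (3 ⊗ 6))) = -1

Expand innermost to outermost. Recall ⊕ takes the minimum of its arguments and ⊗ takes their sum. Working out the expression (((-4 ⊗ 5) ⊕ (6 ⊕ -5)) ⊗ ((5 ⊕ -5) ⊗ (3 ⊗ 6))) gives -1.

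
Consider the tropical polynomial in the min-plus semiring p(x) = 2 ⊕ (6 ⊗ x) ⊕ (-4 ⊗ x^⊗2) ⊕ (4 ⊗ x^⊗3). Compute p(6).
p(6) = 2

A tropical monomial a ⊗ x^⊗i evaluates to a + i · x. Evaluating each term at x = 6:
  Term 0 contributes 2 + 0 · 6 = 2
  Term 1 contributes 6 + 1 · 6 = 12
  Term 2 contributes -4 + 2 · 6 = 8
  Term 3 contributes 4 + 3 · 6 = 22
p(6) = ⊕ of these = min[2, 12, 8, 22] = 2.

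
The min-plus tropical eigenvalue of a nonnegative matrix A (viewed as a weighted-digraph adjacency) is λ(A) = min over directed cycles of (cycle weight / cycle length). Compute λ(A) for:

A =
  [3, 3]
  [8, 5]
λ(A) = 3

Enumerate directed cycles and compute their means (weight / length). Sample:
  cycle 0 → 0: weight = 3, length = 1, mean = 3/1 ≈ 3.000
  cycle 1 → 1: weight = 5, length = 1, mean = 5/1 ≈ 5.000
  cycle 0 → 1 → 0: weight = 11, length = 2, mean = 11/2 ≈ 5.500
  cycle 1 → 0 → 1: weight = 11, length = 2, mean = 11/2 ≈ 5.500
Minimum mean = 3.000, attained e.g. along the cycle 0 → 0 with weight 3 and length 1. So λ(A) = 3/1 = 3.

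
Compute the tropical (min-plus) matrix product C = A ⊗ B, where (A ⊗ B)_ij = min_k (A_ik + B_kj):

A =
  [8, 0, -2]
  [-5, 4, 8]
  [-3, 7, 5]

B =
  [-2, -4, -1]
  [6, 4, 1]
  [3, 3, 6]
A ⊗ B =
  [1, 1, 1]
  [-7, -9, -6]
  [-5, -7, -4]

Apply the min-plus product entry-by-entry:
  C[0][0] = min over k of (A[0][0] + B[0][0] = 8 + -2 = 6, A[0][1] + B[1][0] = 0 + 6 = 6, A[0][2] + B[2][0] = -2 + 3 = 1) = 1 (attained at k = 2)
  C[0][1] = min over k of (A[0][0] + B[0][1] = 8 + -4 = 4, A[0][1] + B[1][1] = 0 + 4 = 4, A[0][2] + B[2][1] = -2 + 3 = 1) = 1 (attained at k = 2)
  C[0][2] = min over k of (A[0][0] + B[0][2] = 8 + -1 = 7, A[0][1] + B[1][2] = 0 + 1 = 1, A[0][2] + B[2][2] = -2 + 6 = 4) = 1 (attained at k = 1)
  C[1][0] = min over k of (A[1][0] + B[0][0] = -5 + -2 = -7, A[1][1] + B[1][0] = 4 + 6 = 10, A[1][2] + B[2][0] = 8 + 3 = 11) = -7 (attained at k = 0)
  C[1][1] = min over k of (A[1][0] + B[0][1] = -5 + -4 = -9, A[1][1] + B[1][1] = 4 + 4 = 8, A[1][2] + B[2][1] = 8 + 3 = 11) = -9 (attained at k = 0)
  C[1][2] = min over k of (A[1][0] + B[0][2] = -5 + -1 = -6, A[1][1] + B[1][2] = 4 + 1 = 5, A[1][2] + B[2][2] = 8 + 6 = 14) = -6 (attained at k = 0)
  C[2][0] = min over k of (A[2][0] + B[0][0] = -3 + -2 = -5, A[2][1] + B[1][0] = 7 + 6 = 13, A[2][2] + B[2][0] = 5 + 3 = 8) = -5 (attained at k = 0)
  C[2][1] = min over k of (A[2][0] + B[0][1] = -3 + -4 = -7, A[2][1] + B[1][1] = 7 + 4 = 11, A[2][2] + B[2][1] = 5 + 3 = 8) = -7 (attained at k = 0)
  C[2][2] = min over k of (A[2][0] + B[0][2] = -3 + -1 = -4, A[2][1] + B[1][2] = 7 + 1 = 8, A[2][2] + B[2][2] = 5 + 6 = 11) = -4 (attained at k = 0)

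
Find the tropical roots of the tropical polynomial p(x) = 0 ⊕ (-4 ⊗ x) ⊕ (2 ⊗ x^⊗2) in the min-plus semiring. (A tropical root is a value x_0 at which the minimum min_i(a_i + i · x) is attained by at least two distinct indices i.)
Roots: {-6, 4}

Each tropical root is a break point of the lower envelope of the lines y = a_i + i · x (there are 3 lines, with slopes 0, 1, ..., 2). Only the lines that attain the minimum somewhere contribute to roots; other lines are dominated. Here the surviving (envelope) indices are i = 2, i = 1, i = 0.
Intersections between consecutive envelope lines give the roots: for adjacent envelope indices i < j the intersection is x = (a_i − a_j) / (j − i). Reading off the sorted break points: {-6, 4}.
Verification: at each break x_0, at least two indices attain the minimum of min_i(a_i + i · x_0).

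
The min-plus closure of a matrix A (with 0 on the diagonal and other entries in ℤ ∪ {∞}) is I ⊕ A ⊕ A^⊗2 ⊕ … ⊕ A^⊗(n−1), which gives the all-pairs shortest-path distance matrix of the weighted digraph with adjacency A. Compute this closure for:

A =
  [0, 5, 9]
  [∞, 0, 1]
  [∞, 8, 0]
Closure =
  [0, 5, 6]
  [∞, 0, 1]
  [∞, 8, 0]

This is the Floyd-Warshall all-pairs shortest-path computation. For each intermediate vertex k = 0, 1, …, 2, update dist[i][j] ← min(dist[i][j], dist[i][k] + dist[k][j]). The final matrix gives, for each (i, j), the minimum total weight of any directed path from i to j (possibly empty when i = j).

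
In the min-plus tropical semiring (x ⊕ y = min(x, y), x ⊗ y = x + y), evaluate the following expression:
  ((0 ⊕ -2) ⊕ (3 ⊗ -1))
((0 ⊕ -2) ⊕ (3 ⊗ -1)) = -2

Expand innermost to outermost. Recall ⊕ takes the minimum of its arguments and ⊗ takes their sum. Working out the expression ((0 ⊕ -2) ⊕ (3 ⊗ -1)) gives -2.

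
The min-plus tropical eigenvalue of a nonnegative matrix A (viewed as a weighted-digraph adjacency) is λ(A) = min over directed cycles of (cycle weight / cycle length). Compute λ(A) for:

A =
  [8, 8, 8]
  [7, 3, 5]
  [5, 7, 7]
λ(A) = 3

Enumerate directed cycles and compute their means (weight / length). Sample:
  cycle 0 → 0: weight = 8, length = 1, mean = 8/1 ≈ 8.000
  cycle 1 → 1: weight = 3, length = 1, mean = 3/1 ≈ 3.000
  cycle 2 → 2: weight = 7, length = 1, mean = 7/1 ≈ 7.000
  cycle 0 → 1 → 0: weight = 15, length = 2, mean = 15/2 ≈ 7.500
  cycle 0 → 2 → 0: weight = 13, length = 2, mean = 13/2 ≈ 6.500
  cycle 1 → 0 → 1: weight = 15, length = 2, mean = 15/2 ≈ 7.500
Minimum mean = 3.000, attained e.g. along the cycle 1 → 1 with weight 3 and length 1. So λ(A) = 3/1 = 3.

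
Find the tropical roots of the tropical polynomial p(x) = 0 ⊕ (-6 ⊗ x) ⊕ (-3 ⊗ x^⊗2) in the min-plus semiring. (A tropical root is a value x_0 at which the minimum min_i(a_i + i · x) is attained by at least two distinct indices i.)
Roots: {-3, 6}

Each tropical root is a break point of the lower envelope of the lines y = a_i + i · x (there are 3 lines, with slopes 0, 1, ..., 2). Only the lines that attain the minimum somewhere contribute to roots; other lines are dominated. Here the surviving (envelope) indices are i = 2, i = 1, i = 0.
Intersections between consecutive envelope lines give the roots: for adjacent envelope indices i < j the intersection is x = (a_i − a_j) / (j − i). Reading off the sorted break points: {-3, 6}.
Verification: at each break x_0, at least two indices attain the minimum of min_i(a_i + i · x_0).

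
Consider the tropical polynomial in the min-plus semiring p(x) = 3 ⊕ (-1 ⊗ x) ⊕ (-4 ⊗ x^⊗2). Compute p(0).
p(0) = -4

A tropical monomial a ⊗ x^⊗i evaluates to a + i · x. Evaluating each term at x = 0:
  Term 0 contributes 3 + 0 · 0 = 3
  Term 1 contributes -1 + 1 · 0 = -1
  Term 2 contributes -4 + 2 · 0 = -4
p(0) = ⊕ of these = min[3, -1, -4] = -4.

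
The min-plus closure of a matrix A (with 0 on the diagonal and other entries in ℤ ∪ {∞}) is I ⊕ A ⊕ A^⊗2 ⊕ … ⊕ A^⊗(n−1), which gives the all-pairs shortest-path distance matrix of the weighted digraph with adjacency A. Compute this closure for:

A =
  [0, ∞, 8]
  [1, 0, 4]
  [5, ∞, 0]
Closure =
  [0, ∞, 8]
  [1, 0, 4]
  [5, ∞, 0]

This is the Floyd-Warshall all-pairs shortest-path computation. For each intermediate vertex k = 0, 1, …, 2, update dist[i][j] ← min(dist[i][j], dist[i][k] + dist[k][j]). The final matrix gives, for each (i, j), the minimum total weight of any directed path from i to j (possibly empty when i = j).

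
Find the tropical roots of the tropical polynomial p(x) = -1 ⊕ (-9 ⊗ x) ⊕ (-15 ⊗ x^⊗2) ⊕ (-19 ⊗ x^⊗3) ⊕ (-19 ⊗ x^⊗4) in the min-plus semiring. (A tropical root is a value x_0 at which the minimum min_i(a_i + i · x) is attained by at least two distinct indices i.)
Roots: {0, 4, 6, 8}

Each tropical root is a break point of the lower envelope of the lines y = a_i + i · x (there are 5 lines, with slopes 0, 1, ..., 4). Only the lines that attain the minimum somewhere contribute to roots; other lines are dominated. Here the surviving (envelope) indices are i = 4, i = 3, i = 2, i = 1, i = 0.
Intersections between consecutive envelope lines give the roots: for adjacent envelope indices i < j the intersection is x = (a_i − a_j) / (j − i). Reading off the sorted break points: {0, 4, 6, 8}.
Verification: at each break x_0, at least two indices attain the minimum of min_i(a_i + i · x_0).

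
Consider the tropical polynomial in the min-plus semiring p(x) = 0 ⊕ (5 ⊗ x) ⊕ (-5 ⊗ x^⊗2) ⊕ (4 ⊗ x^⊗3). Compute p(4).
p(4) = 0

A tropical monomial a ⊗ x^⊗i evaluates to a + i · x. Evaluating each term at x = 4:
  Term 0 contributes 0 + 0 · 4 = 0
  Term 1 contributes 5 + 1 · 4 = 9
  Term 2 contributes -5 + 2 · 4 = 3
  Term 3 contributes 4 + 3 · 4 = 16
p(4) = ⊕ of these = min[0, 9, 3, 16] = 0.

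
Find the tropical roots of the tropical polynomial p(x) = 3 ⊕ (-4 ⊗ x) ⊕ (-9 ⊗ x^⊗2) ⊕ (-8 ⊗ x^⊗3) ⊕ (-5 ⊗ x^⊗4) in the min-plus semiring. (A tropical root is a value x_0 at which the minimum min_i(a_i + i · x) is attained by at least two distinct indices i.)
Roots: {-3, -1, 5, 7}

Each tropical root is a break point of the lower envelope of the lines y = a_i + i · x (there are 5 lines, with slopes 0, 1, ..., 4). Only the lines that attain the minimum somewhere contribute to roots; other lines are dominated. Here the surviving (envelope) indices are i = 4, i = 3, i = 2, i = 1, i = 0.
Intersections between consecutive envelope lines give the roots: for adjacent envelope indices i < j the intersection is x = (a_i − a_j) / (j − i). Reading off the sorted break points: {-3, -1, 5, 7}.
Verification: at each break x_0, at least two indices attain the minimum of min_i(a_i + i · x_0).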